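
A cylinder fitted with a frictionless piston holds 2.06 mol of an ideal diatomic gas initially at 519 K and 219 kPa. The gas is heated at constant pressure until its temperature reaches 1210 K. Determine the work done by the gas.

11800 J

V₁ = nRT₁/P₁ = 2.06×8.314×519/219 = 40.6 L.
Isobaric: P stays 219 kPa; V/T = const ⇒ T₂ = 1210 K, V₂ = 94.6 L.
W = PΔV = 219×(94.6−40.6) kPa·L = 11800 J.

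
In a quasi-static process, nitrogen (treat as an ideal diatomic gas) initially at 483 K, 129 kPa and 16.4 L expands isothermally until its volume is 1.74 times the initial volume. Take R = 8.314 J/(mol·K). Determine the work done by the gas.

n = P₁V₁/(RT₁) = 129×16.4/(8.314×483) = 0.527 mol.
Isothermal: T stays 483 K; PV = const ⇒ V₂ = 28.5 L, P₂ = 74.1 kPa.
W = nRT ln(V₂/V₁) = 0.527×8.314×483×ln(1.74) = 1170 J.

1170 J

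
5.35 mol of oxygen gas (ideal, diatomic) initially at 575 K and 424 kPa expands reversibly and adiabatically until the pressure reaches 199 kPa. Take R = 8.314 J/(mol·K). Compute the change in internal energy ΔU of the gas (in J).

V₁ = nRT₁/P₁ = 5.35×8.314×575/424 = 60.3 L.
Adiabatic: T₂/T₁ = (P₂/P₁)^((γ−1)/γ) ⇒ T₂ = 575×(0.469)^0.286 = 463 K; V₂ = 104 L.
For an ideal gas ΔU = nCvΔT with Cv = (5/2)R = 20.8 J/(mol·K).
ΔU = 5.35×20.8×(463−575) = -12400 J.

-12400 J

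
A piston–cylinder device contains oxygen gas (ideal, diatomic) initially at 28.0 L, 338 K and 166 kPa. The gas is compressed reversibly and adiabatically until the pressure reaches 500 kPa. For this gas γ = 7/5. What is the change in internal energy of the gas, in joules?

n = P₁V₁/(RT₁) = 166×28.0/(8.314×338) = 1.65 mol.
Adiabatic: T₂/T₁ = (P₂/P₁)^((γ−1)/γ) ⇒ T₂ = 338×(3.01)^0.286 = 463 K; V₂ = 12.7 L.
For an ideal gas ΔU = nCvΔT with Cv = (5/2)R = 20.8 J/(mol·K).
ΔU = 1.65×20.8×(463−338) = 4300 J.

4300 J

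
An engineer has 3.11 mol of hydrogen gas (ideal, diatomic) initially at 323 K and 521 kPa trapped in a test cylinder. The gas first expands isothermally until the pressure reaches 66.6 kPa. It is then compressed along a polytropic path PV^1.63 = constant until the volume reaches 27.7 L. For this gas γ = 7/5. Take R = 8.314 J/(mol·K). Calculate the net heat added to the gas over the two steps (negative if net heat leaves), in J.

V₁ = nRT₁/P₁ = 3.11×8.314×323/521 = 16.0 L.
Step 1 — Isothermal: T stays 323 K; PV = const ⇒ V₂ = 125 L, P₂ = 66.6 kPa.
ΔU = 0 (ideal gas, T constant).
W = nRT ln(V₂/V₁) = 3.11×8.314×323×ln(7.82) = 17200 J.
Q = ΔU + W = 17200 J.
State after step 1: P = 66.6 kPa, V = 125 L, T = 323 K.
Step 2 — Polytropic n=1.63: T₂ = T₁(V₁/V₂)^(n−1) = 323×(4.53)^0.63 = 836 K; P₂ = P₁(V₁/V₂)^n = 781 kPa.
W = (P₁V₁−P₂V₂)/(n−1) = (66.6×125−781×27.7)/0.63 = -21100 J.
ΔU = nCvΔT = 3.11×20.8×(836−323) = 33200 J.
Q = ΔU + W = 12100 J.
Net over both steps: W = -3890 J, Q = 29300 J, ΔU = 33200 J.

29300 J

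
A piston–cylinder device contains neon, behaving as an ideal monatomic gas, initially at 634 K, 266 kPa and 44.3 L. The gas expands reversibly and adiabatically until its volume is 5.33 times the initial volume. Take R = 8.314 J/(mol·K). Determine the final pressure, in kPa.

16.4 kPa

Adiabatic: TV^(γ−1) = const ⇒ T₂ = 634×(0.188)^0.667 = 208 K; PV^γ = const ⇒ P₂ = 16.4 kPa.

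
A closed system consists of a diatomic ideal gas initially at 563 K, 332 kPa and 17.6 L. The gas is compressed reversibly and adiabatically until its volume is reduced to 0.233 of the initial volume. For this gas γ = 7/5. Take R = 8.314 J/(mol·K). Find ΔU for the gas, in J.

11600 J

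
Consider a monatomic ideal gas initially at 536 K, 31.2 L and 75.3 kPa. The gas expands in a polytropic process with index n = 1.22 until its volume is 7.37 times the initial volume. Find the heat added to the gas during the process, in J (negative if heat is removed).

2540 J

n = P₁V₁/(RT₁) = 75.3×31.2/(8.314×536) = 0.527 mol.
Polytropic n=1.22: T₂ = T₁(V₁/V₂)^(n−1) = 536×(0.136)^0.22 = 345 K; P₂ = P₁(V₁/V₂)^n = 6.58 kPa.
W = (P₁V₁−P₂V₂)/(n−1) = (75.3×31.2−6.58×230)/0.22 = 3800 J.
ΔU = nCvΔT = 0.527×12.5×(345−536) = -1250 J.
Q = ΔU + W = 2540 J.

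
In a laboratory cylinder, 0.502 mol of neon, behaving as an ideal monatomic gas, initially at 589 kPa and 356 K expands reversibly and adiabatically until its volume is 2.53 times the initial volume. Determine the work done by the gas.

V₁ = nRT₁/P₁ = 0.502×8.314×356/589 = 2.52 L.
Adiabatic: TV^(γ−1) = const ⇒ T₂ = 356×(0.395)^0.667 = 192 K; PV^γ = const ⇒ P₂ = 125 kPa.
ΔU = nCvΔT = 0.502×12.5×(192−356) = -1030 J.
Q = 0 for an adiabatic process, so W = −ΔU = 1030 J.

1030 J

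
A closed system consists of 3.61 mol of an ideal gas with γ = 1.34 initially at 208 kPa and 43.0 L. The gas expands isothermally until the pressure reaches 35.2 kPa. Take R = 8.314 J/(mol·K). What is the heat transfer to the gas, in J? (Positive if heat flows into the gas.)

15900 J

T₁ = P₁V₁/(nR) = 208×43.0/(3.61×8.314) = 298 K.
Isothermal: T stays 298 K; PV = const ⇒ V₂ = 254 L, P₂ = 35.2 kPa.
ΔU = 0 (ideal gas, T constant).
W = nRT ln(V₂/V₁) = 3.61×8.314×298×ln(5.91) = 15900 J.
Q = ΔU + W = 15900 J.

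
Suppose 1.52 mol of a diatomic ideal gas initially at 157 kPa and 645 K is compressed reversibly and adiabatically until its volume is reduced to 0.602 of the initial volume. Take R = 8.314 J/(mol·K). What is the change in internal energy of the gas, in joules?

V₁ = nRT₁/P₁ = 1.52×8.314×645/157 = 51.9 L.
Adiabatic: TV^(γ−1) = const ⇒ T₂ = 645×(1.66)^0.400 = 790 K; PV^γ = const ⇒ P₂ = 319 kPa.
For an ideal gas ΔU = nCvΔT with Cv = (5/2)R = 20.8 J/(mol·K).
ΔU = 1.52×20.8×(790−645) = 4590 J.

4590 J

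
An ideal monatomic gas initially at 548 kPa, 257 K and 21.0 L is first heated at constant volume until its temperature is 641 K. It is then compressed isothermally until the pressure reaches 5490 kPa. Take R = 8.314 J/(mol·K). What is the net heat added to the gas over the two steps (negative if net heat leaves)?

n = P₁V₁/(RT₁) = 548×21.0/(8.314×257) = 5.39 mol.
Step 1 — Isochoric: V stays 21.0 L; P/T = const ⇒ T₂ = 641 K, P₂ = 1370 kPa.
W = 0 (no volume change).
ΔU = nCvΔT = 5.39×12.5×(641−257) = 25800 J.
Q = ΔU = 25800 J.
State after step 1: P = 1370 kPa, V = 21.0 L, T = 641 K.
Step 2 — Isothermal: T stays 641 K; PV = const ⇒ V₂ = 5.23 L, P₂ = 5490 kPa.
ΔU = 0 (ideal gas, T constant).
W = nRT ln(V₂/V₁) = 5.39×8.314×641×ln(0.249) = -39900 J.
Q = ΔU + W = -39900 J.
Net over both steps: W = -39900 J, Q = -14100 J, ΔU = 25800 J.

-14100 J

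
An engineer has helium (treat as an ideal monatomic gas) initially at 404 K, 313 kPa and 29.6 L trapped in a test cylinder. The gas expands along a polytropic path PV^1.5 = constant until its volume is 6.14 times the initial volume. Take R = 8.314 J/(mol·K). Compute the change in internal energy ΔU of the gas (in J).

-8290 J

n = P₁V₁/(RT₁) = 313×29.6/(8.314×404) = 2.76 mol.
Polytropic n=1.5: T₂ = T₁(V₁/V₂)^(n−1) = 404×(0.163)^0.50 = 163 K; P₂ = P₁(V₁/V₂)^n = 20.6 kPa.
For an ideal gas ΔU = nCvΔT with Cv = (3/2)R = 12.5 J/(mol·K).
ΔU = 2.76×12.5×(163−404) = -8290 J.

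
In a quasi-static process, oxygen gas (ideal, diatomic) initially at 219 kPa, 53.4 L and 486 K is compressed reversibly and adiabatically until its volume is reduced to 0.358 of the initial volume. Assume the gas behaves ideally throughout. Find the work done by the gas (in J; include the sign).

-14900 J

n = P₁V₁/(RT₁) = 219×53.4/(8.314×486) = 2.89 mol.
Adiabatic: TV^(γ−1) = const ⇒ T₂ = 486×(2.79)^0.400 = 733 K; PV^γ = const ⇒ P₂ = 923 kPa.
ΔU = nCvΔT = 2.89×20.8×(733−486) = 14900 J.
Q = 0 for an adiabatic process, so W = −ΔU = -14900 J.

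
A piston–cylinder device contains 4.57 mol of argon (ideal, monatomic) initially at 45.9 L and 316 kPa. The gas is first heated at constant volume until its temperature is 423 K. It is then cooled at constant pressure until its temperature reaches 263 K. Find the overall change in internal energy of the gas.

-6770 J

T₁ = P₁V₁/(nR) = 316×45.9/(4.57×8.314) = 382 K.
Step 1 — Isochoric: V stays 45.9 L; P/T = const ⇒ T₂ = 423 K, P₂ = 350 kPa.
W = 0 (no volume change).
ΔU = nCvΔT = 4.57×12.5×(423−382) = 2350 J.
Q = ΔU = 2350 J.
State after step 1: P = 350 kPa, V = 45.9 L, T = 423 K.
Step 2 — Isobaric: P stays 350 kPa; V/T = const ⇒ T₂ = 263 K, V₂ = 28.5 L.
W = PΔV = 350×(28.5−45.9) kPa·L = -6080 J.
ΔU = nCvΔT = 4.57×12.5×(263−423) = -9120 J.
Q = ΔU + W = nCpΔT = -15200 J.
Net over both steps: W = -6080 J, Q = -12800 J, ΔU = -6770 J.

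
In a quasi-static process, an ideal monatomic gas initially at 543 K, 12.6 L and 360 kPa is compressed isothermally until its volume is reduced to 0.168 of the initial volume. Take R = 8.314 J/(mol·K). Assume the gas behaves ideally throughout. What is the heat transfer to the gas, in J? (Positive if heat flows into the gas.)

n = P₁V₁/(RT₁) = 360×12.6/(8.314×543) = 1.00 mol.
Isothermal: T stays 543 K; PV = const ⇒ V₂ = 2.12 L, P₂ = 2140 kPa.
ΔU = 0 (ideal gas, T constant).
W = nRT ln(V₂/V₁) = 1.00×8.314×543×ln(0.168) = -8090 J.
Q = ΔU + W = -8090 J.

-8090 J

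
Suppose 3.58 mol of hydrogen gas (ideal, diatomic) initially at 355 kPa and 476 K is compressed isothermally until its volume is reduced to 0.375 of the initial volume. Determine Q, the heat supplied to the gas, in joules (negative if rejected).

-13900 J

V₁ = nRT₁/P₁ = 3.58×8.314×476/355 = 39.9 L.
Isothermal: T stays 476 K; PV = const ⇒ V₂ = 15.0 L, P₂ = 947 kPa.
ΔU = 0 (ideal gas, T constant).
W = nRT ln(V₂/V₁) = 3.58×8.314×476×ln(0.375) = -13900 J.
Q = ΔU + W = -13900 J.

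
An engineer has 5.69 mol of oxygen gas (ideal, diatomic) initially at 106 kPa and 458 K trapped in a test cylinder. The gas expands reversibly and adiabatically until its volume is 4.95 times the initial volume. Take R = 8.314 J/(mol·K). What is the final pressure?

V₁ = nRT₁/P₁ = 5.69×8.314×458/106 = 204 L.
Adiabatic: TV^(γ−1) = const ⇒ T₂ = 458×(0.202)^0.400 = 242 K; PV^γ = const ⇒ P₂ = 11.3 kPa.

11.3 kPa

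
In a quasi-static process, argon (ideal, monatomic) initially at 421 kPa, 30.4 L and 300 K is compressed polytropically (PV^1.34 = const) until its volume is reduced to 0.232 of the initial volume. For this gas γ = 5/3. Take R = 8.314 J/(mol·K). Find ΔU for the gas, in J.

12400 J

n = P₁V₁/(RT₁) = 421×30.4/(8.314×300) = 5.13 mol.
Polytropic n=1.34: T₂ = T₁(V₁/V₂)^(n−1) = 300×(4.31)^0.34 = 493 K; P₂ = P₁(V₁/V₂)^n = 2980 kPa.
For an ideal gas ΔU = nCvΔT with Cv = (3/2)R = 12.5 J/(mol·K).
ΔU = 5.13×12.5×(493−300) = 12400 J.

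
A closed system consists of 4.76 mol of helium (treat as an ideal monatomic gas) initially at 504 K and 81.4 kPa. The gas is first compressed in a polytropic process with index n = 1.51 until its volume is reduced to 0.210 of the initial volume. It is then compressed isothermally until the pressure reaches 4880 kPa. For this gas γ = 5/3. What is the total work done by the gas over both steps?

-124000 J

V₁ = nRT₁/P₁ = 4.76×8.314×504/81.4 = 245 L.
Step 1 — Polytropic n=1.51: T₂ = T₁(V₁/V₂)^(n−1) = 504×(4.76)^0.51 = 1120 K; P₂ = P₁(V₁/V₂)^n = 859 kPa.
W = (P₁V₁−P₂V₂)/(n−1) = (81.4×245−859×51.5)/0.51 = -47600 J.
ΔU = nCvΔT = 4.76×12.5×(1120−504) = 36400 J.
Q = ΔU + W = -11200 J.
State after step 1: P = 859 kPa, V = 51.5 L, T = 1120 K.
Step 2 — Isothermal: T stays 1120 K; PV = const ⇒ V₂ = 9.06 L, P₂ = 4880 kPa.
ΔU = 0 (ideal gas, T constant).
W = nRT ln(V₂/V₁) = 4.76×8.314×1120×ln(0.176) = -76800 J.
Q = ΔU + W = -76800 J.
Net over both steps: W = -124000 J, Q = -88000 J, ΔU = 36400 J.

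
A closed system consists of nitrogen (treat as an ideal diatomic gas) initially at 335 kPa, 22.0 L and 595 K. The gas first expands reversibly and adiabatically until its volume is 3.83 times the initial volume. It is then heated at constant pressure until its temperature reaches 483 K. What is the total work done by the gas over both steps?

n = P₁V₁/(RT₁) = 335×22.0/(8.314×595) = 1.49 mol.
Step 1 — Adiabatic: TV^(γ−1) = const ⇒ T₂ = 595×(0.261)^0.400 = 348 K; PV^γ = const ⇒ P₂ = 51.1 kPa.
ΔU = nCvΔT = 1.49×20.8×(348−595) = -7660 J.
Q = 0 for an adiabatic process, so W = −ΔU = 7660 J.
State after step 1: P = 51.1 kPa, V = 84.3 L, T = 348 K.
Step 2 — Isobaric: P stays 51.1 kPa; V/T = const ⇒ T₂ = 483 K, V₂ = 117 L.
W = PΔV = 51.1×(117−84.3) kPa·L = 1680 J.
ΔU = nCvΔT = 1.49×20.8×(483−348) = 4190 J.
Q = ΔU + W = nCpΔT = 5860 J.
Net over both steps: W = 9330 J, Q = 5860 J, ΔU = -3470 J.

9330 J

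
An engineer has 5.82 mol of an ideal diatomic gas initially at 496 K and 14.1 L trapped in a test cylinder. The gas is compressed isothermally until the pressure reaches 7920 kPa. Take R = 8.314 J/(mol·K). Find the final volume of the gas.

3.03 L

P₁ = nRT₁/V₁ = 5.82×8.314×496/14.1 = 1700 kPa.
Isothermal: T stays 496 K; PV = const ⇒ V₂ = 3.03 L, P₂ = 7920 kPa.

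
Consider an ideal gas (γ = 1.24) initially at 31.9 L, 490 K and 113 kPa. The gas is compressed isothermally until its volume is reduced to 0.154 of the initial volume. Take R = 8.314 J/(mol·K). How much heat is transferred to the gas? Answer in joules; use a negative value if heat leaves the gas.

-6740 J

n = P₁V₁/(RT₁) = 113×31.9/(8.314×490) = 0.885 mol.
Isothermal: T stays 490 K; PV = const ⇒ V₂ = 4.91 L, P₂ = 734 kPa.
ΔU = 0 (ideal gas, T constant).
W = nRT ln(V₂/V₁) = 0.885×8.314×490×ln(0.154) = -6740 J.
Q = ΔU + W = -6740 J.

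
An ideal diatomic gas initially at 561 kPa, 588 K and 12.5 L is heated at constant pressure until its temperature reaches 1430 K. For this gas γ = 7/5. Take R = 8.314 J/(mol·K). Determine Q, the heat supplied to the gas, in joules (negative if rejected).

n = P₁V₁/(RT₁) = 561×12.5/(8.314×588) = 1.43 mol.
Isobaric: P stays 561 kPa; V/T = const ⇒ T₂ = 1430 K, V₂ = 30.4 L.
W = PΔV = 561×(30.4−12.5) kPa·L = 10000 J.
ΔU = nCvΔT = 1.43×20.8×(1430−588) = 25100 J.
Q = ΔU + W = nCpΔT = 35100 J.

35100 J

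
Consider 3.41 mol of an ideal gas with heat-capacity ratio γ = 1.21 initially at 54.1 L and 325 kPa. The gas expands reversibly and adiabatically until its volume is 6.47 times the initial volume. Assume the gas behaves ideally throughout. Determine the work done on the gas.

T₁ = P₁V₁/(nR) = 325×54.1/(3.41×8.314) = 620 K.
Adiabatic: TV^(γ−1) = const ⇒ T₂ = 620×(0.155)^0.210 = 419 K; PV^γ = const ⇒ P₂ = 33.9 kPa.
ΔU = nCvΔT = 3.41×39.6×(419−620) = -27200 J.
Q = 0 for an adiabatic process, so W = −ΔU = 27200 J.
Work done on the gas = −W_by = -27200 J.

-27200 J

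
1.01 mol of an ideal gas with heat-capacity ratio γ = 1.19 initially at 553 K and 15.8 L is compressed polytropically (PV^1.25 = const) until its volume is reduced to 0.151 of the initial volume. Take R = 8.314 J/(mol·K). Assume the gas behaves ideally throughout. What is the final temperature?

P₁ = nRT₁/V₁ = 1.01×8.314×553/15.8 = 294 kPa.
Polytropic n=1.25: T₂ = T₁(V₁/V₂)^(n−1) = 553×(6.62)^0.25 = 887 K; P₂ = P₁(V₁/V₂)^n = 3120 kPa.

887 K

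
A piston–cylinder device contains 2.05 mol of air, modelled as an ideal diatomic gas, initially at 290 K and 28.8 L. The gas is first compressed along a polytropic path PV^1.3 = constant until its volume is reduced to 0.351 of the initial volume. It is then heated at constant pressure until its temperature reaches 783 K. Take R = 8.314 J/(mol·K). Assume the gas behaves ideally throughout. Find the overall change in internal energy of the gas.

21000 J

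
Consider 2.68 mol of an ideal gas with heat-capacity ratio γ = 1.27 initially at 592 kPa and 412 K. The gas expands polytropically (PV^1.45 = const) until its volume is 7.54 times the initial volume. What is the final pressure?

V₁ = nRT₁/P₁ = 2.68×8.314×412/592 = 15.5 L.
Polytropic n=1.45: T₂ = T₁(V₁/V₂)^(n−1) = 412×(0.133)^0.45 = 166 K; P₂ = P₁(V₁/V₂)^n = 31.6 kPa.

31.6 kPa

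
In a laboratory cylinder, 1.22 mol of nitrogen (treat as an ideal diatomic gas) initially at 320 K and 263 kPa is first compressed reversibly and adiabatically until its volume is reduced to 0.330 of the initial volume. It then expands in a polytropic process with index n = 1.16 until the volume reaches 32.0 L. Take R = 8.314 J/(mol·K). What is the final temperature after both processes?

V₁ = nRT₁/P₁ = 1.22×8.314×320/263 = 12.3 L.
Step 1 — Adiabatic: TV^(γ−1) = const ⇒ T₂ = 320×(3.03)^0.400 = 499 K; PV^γ = const ⇒ P₂ = 1240 kPa.
ΔU = nCvΔT = 1.22×20.8×(499−320) = 4530 J.
Q = 0 for an adiabatic process, so W = −ΔU = -4530 J.
State after step 1: P = 1240 kPa, V = 4.07 L, T = 499 K.
Step 2 — Polytropic n=1.16: T₂ = T₁(V₁/V₂)^(n−1) = 499×(0.127)^0.16 = 359 K; P₂ = P₁(V₁/V₂)^n = 114 kPa.
W = (P₁V₁−P₂V₂)/(n−1) = (1240×4.07−114×32.0)/0.16 = 8880 J.
ΔU = nCvΔT = 1.22×20.8×(359−499) = -3550 J.
Q = ΔU + W = 5330 J.
Net over both steps: W = 4350 J, Q = 5330 J, ΔU = 977 J.

359 K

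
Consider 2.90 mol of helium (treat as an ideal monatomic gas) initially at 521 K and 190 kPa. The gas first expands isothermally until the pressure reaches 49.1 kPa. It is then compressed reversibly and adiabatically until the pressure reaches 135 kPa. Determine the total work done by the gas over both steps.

V₁ = nRT₁/P₁ = 2.90×8.314×521/190 = 66.1 L.
Step 1 — Isothermal: T stays 521 K; PV = const ⇒ V₂ = 256 L, P₂ = 49.1 kPa.
ΔU = 0 (ideal gas, T constant).
W = nRT ln(V₂/V₁) = 2.90×8.314×521×ln(3.87) = 17000 J.
Q = ΔU + W = 17000 J.
State after step 1: P = 49.1 kPa, V = 256 L, T = 521 K.
Step 2 — Adiabatic: T₂/T₁ = (P₂/P₁)^((γ−1)/γ) ⇒ T₂ = 521×(2.75)^0.400 = 781 K; V₂ = 139 L.
ΔU = nCvΔT = 2.90×12.5×(781−521) = 9400 J.
Q = 0 for an adiabatic process, so W = −ΔU = -9400 J.
Net over both steps: W = 7600 J, Q = 17000 J, ΔU = 9400 J.

7600 J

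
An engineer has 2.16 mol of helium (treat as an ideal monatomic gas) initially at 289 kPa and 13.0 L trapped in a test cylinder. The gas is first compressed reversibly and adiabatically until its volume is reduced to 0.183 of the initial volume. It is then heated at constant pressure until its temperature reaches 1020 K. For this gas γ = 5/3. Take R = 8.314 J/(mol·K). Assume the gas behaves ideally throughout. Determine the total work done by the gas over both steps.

-5190 J

T₁ = P₁V₁/(nR) = 289×13.0/(2.16×8.314) = 209 K.
Step 1 — Adiabatic: TV^(γ−1) = const ⇒ T₂ = 209×(5.46)^0.667 = 649 K; PV^γ = const ⇒ P₂ = 4900 kPa.
ΔU = nCvΔT = 2.16×12.5×(649−209) = 11800 J.
Q = 0 for an adiabatic process, so W = −ΔU = -11800 J.
State after step 1: P = 4900 kPa, V = 2.38 L, T = 649 K.
Step 2 — Isobaric: P stays 4900 kPa; V/T = const ⇒ T₂ = 1020 K, V₂ = 3.74 L.
W = PΔV = 4900×(3.74−2.38) kPa·L = 6660 J.
ΔU = nCvΔT = 2.16×12.5×(1020−649) = 9990 J.
Q = ΔU + W = nCpΔT = 16700 J.
Net over both steps: W = -5190 J, Q = 16700 J, ΔU = 21800 J.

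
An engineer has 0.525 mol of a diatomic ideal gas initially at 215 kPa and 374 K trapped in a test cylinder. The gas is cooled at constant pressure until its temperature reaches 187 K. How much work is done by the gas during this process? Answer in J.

V₁ = nRT₁/P₁ = 0.525×8.314×374/215 = 7.59 L.
Isobaric: P stays 215 kPa; V/T = const ⇒ T₂ = 187 K, V₂ = 3.80 L.
W = PΔV = 215×(3.80−7.59) kPa·L = -816 J.

-816 J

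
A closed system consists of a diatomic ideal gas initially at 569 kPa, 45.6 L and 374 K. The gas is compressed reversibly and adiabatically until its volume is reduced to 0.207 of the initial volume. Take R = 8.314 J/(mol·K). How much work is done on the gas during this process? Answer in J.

56900 J

n = P₁V₁/(RT₁) = 569×45.6/(8.314×374) = 8.34 mol.
Adiabatic: TV^(γ−1) = const ⇒ T₂ = 374×(4.83)^0.400 = 702 K; PV^γ = const ⇒ P₂ = 5160 kPa.
ΔU = nCvΔT = 8.34×20.8×(702−374) = 56900 J.
Q = 0 for an adiabatic process, so W = −ΔU = -56900 J.
Work done on the gas = −W_by = 56900 J.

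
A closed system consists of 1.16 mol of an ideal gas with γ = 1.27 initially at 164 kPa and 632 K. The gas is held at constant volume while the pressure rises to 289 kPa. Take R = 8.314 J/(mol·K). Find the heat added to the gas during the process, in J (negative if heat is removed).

17200 J

V₁ = nRT₁/P₁ = 1.16×8.314×632/164 = 37.2 L.
Isochoric: V stays 37.2 L; P/T = const ⇒ T₂ = 1110 K, P₂ = 289 kPa.
W = 0 (no volume change).
ΔU = nCvΔT = 1.16×30.8×(1110−632) = 17200 J.
Q = ΔU = 17200 J.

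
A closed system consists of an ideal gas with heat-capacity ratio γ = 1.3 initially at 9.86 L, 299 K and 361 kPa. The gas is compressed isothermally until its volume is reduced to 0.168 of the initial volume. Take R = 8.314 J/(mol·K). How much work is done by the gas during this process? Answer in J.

n = P₁V₁/(RT₁) = 361×9.86/(8.314×299) = 1.43 mol.
Isothermal: T stays 299 K; PV = const ⇒ V₂ = 1.66 L, P₂ = 2150 kPa.
W = nRT ln(V₂/V₁) = 1.43×8.314×299×ln(0.168) = -6350 J.

-6350 J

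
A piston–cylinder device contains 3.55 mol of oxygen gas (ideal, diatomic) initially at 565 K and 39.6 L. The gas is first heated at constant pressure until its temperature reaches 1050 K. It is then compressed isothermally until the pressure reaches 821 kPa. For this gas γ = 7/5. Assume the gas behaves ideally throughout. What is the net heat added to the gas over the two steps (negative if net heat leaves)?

29400 J

P₁ = nRT₁/V₁ = 3.55×8.314×565/39.6 = 421 kPa.
Step 1 — Isobaric: P stays 421 kPa; V/T = const ⇒ T₂ = 1050 K, V₂ = 73.6 L.
W = PΔV = 421×(73.6−39.6) kPa·L = 14300 J.
ΔU = nCvΔT = 3.55×20.8×(1050−565) = 35800 J.
Q = ΔU + W = nCpΔT = 50100 J.
State after step 1: P = 421 kPa, V = 73.6 L, T = 1050 K.
Step 2 — Isothermal: T stays 1050 K; PV = const ⇒ V₂ = 37.7 L, P₂ = 821 kPa.
ΔU = 0 (ideal gas, T constant).
W = nRT ln(V₂/V₁) = 3.55×8.314×1050×ln(0.513) = -20700 J.
Q = ΔU + W = -20700 J.
Net over both steps: W = -6380 J, Q = 29400 J, ΔU = 35800 J.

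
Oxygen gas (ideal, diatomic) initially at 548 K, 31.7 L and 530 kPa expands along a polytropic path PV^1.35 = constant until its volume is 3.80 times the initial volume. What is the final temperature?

Polytropic n=1.35: T₂ = T₁(V₁/V₂)^(n−1) = 548×(0.263)^0.35 = 343 K; P₂ = P₁(V₁/V₂)^n = 87.4 kPa.

343 K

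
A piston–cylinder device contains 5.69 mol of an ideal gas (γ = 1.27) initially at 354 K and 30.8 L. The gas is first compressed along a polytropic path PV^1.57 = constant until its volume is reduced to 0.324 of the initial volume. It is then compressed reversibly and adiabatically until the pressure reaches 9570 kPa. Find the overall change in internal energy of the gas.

P₁ = nRT₁/V₁ = 5.69×8.314×354/30.8 = 544 kPa.
Step 1 — Polytropic n=1.57: T₂ = T₁(V₁/V₂)^(n−1) = 354×(3.09)^0.57 = 673 K; P₂ = P₁(V₁/V₂)^n = 3190 kPa.
W = (P₁V₁−P₂V₂)/(n−1) = (544×30.8−3190×9.98)/0.57 = -26500 J.
ΔU = nCvΔT = 5.69×30.8×(673−354) = 55900 J.
Q = ΔU + W = 29400 J.
State after step 1: P = 3190 kPa, V = 9.98 L, T = 673 K.
Step 2 — Adiabatic: T₂/T₁ = (P₂/P₁)^((γ−1)/γ) ⇒ T₂ = 673×(3.00)^0.213 = 850 K; V₂ = 4.20 L.
ΔU = nCvΔT = 5.69×30.8×(850−673) = 31000 J.
Q = 0 for an adiabatic process, so W = −ΔU = -31000 J.
Net over both steps: W = -57500 J, Q = 29400 J, ΔU = 86900 J.

86900 J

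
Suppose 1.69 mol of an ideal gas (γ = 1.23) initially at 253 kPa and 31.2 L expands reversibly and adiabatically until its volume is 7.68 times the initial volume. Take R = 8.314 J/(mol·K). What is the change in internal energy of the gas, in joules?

-12800 J

T₁ = P₁V₁/(nR) = 253×31.2/(1.69×8.314) = 562 K.
Adiabatic: TV^(γ−1) = const ⇒ T₂ = 562×(0.130)^0.230 = 352 K; PV^γ = const ⇒ P₂ = 20.6 kPa.
For an ideal gas ΔU = nCvΔT with Cv = R/(γ−1) = 36.1 J/(mol·K).
ΔU = 1.69×36.1×(352−562) = -12800 J.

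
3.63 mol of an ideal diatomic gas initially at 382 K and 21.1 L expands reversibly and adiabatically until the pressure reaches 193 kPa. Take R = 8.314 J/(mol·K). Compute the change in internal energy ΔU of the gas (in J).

P₁ = nRT₁/V₁ = 3.63×8.314×382/21.1 = 546 kPa.
Adiabatic: T₂/T₁ = (P₂/P₁)^((γ−1)/γ) ⇒ T₂ = 382×(0.353)^0.286 = 284 K; V₂ = 44.4 L.
For an ideal gas ΔU = nCvΔT with Cv = (5/2)R = 20.8 J/(mol·K).
ΔU = 3.63×20.8×(284−382) = -7410 J.

-7410 J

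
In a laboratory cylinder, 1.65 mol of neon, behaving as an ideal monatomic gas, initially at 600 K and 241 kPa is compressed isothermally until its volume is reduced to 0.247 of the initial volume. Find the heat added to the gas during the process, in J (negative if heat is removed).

V₁ = nRT₁/P₁ = 1.65×8.314×600/241 = 34.2 L.
Isothermal: T stays 600 K; PV = const ⇒ V₂ = 8.44 L, P₂ = 976 kPa.
ΔU = 0 (ideal gas, T constant).
W = nRT ln(V₂/V₁) = 1.65×8.314×600×ln(0.247) = -11500 J.
Q = ΔU + W = -11500 J.

-11500 J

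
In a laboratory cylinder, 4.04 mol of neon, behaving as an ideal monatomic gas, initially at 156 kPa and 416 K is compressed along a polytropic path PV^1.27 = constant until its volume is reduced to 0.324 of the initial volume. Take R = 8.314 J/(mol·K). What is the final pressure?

653 kPa

V₁ = nRT₁/P₁ = 4.04×8.314×416/156 = 89.6 L.
Polytropic n=1.27: T₂ = T₁(V₁/V₂)^(n−1) = 416×(3.09)^0.27 = 564 K; P₂ = P₁(V₁/V₂)^n = 653 kPa.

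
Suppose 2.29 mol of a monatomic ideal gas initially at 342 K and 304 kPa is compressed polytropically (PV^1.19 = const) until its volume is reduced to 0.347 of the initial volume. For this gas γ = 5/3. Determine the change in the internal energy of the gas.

2180 J

V₁ = nRT₁/P₁ = 2.29×8.314×342/304 = 21.4 L.
Polytropic n=1.19: T₂ = T₁(V₁/V₂)^(n−1) = 342×(2.88)^0.19 = 418 K; P₂ = P₁(V₁/V₂)^n = 1070 kPa.
For an ideal gas ΔU = nCvΔT with Cv = (3/2)R = 12.5 J/(mol·K).
ΔU = 2.29×12.5×(418−342) = 2180 J.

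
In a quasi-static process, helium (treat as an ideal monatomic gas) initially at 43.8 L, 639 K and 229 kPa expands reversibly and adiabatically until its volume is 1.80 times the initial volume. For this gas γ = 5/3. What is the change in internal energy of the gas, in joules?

-4880 J

n = P₁V₁/(RT₁) = 229×43.8/(8.314×639) = 1.89 mol.
Adiabatic: TV^(γ−1) = const ⇒ T₂ = 639×(0.556)^0.667 = 432 K; PV^γ = const ⇒ P₂ = 86.0 kPa.
For an ideal gas ΔU = nCvΔT with Cv = (3/2)R = 12.5 J/(mol·K).
ΔU = 1.89×12.5×(432−639) = -4880 J.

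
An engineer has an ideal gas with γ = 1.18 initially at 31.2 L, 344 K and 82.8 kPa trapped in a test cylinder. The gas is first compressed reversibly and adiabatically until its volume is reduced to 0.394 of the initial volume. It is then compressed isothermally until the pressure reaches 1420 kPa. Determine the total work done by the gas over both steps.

n = P₁V₁/(RT₁) = 82.8×31.2/(8.314×344) = 0.903 mol.
Step 1 — Adiabatic: TV^(γ−1) = const ⇒ T₂ = 344×(2.54)^0.180 = 407 K; PV^γ = const ⇒ P₂ = 249 kPa.
ΔU = nCvΔT = 0.903×46.2×(407−344) = 2620 J.
Q = 0 for an adiabatic process, so W = −ΔU = -2620 J.
State after step 1: P = 249 kPa, V = 12.3 L, T = 407 K.
Step 2 — Isothermal: T stays 407 K; PV = const ⇒ V₂ = 2.15 L, P₂ = 1420 kPa.
ΔU = 0 (ideal gas, T constant).
W = nRT ln(V₂/V₁) = 0.903×8.314×407×ln(0.175) = -5320 J.
Q = ΔU + W = -5320 J.
Net over both steps: W = -7940 J, Q = -5320 J, ΔU = 2620 J.

-7940 J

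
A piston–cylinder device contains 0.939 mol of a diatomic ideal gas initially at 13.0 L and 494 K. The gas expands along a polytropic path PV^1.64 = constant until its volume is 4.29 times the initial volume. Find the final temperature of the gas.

P₁ = nRT₁/V₁ = 0.939×8.314×494/13.0 = 297 kPa.
Polytropic n=1.64: T₂ = T₁(V₁/V₂)^(n−1) = 494×(0.233)^0.64 = 195 K; P₂ = P₁(V₁/V₂)^n = 27.2 kPa.

195 K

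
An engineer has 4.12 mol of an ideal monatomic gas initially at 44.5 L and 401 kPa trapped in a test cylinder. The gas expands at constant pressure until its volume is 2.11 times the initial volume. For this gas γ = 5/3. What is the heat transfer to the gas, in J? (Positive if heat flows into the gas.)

T₁ = P₁V₁/(nR) = 401×44.5/(4.12×8.314) = 521 K.
Isobaric: P stays 401 kPa; V/T = const ⇒ T₂ = 1100 K, V₂ = 93.9 L.
W = PΔV = 401×(93.9−44.5) kPa·L = 19800 J.
ΔU = nCvΔT = 4.12×12.5×(1100−521) = 29700 J.
Q = ΔU + W = nCpΔT = 49500 J.

49500 J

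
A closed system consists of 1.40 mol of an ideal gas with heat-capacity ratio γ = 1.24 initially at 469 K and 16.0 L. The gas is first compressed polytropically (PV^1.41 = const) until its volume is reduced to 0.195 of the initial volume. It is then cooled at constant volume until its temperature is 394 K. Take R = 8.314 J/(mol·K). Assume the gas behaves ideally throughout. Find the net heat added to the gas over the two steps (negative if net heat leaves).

-16300 J

P₁ = nRT₁/V₁ = 1.40×8.314×469/16.0 = 341 kPa.
Step 1 — Polytropic n=1.41: T₂ = T₁(V₁/V₂)^(n−1) = 469×(5.13)^0.41 = 917 K; P₂ = P₁(V₁/V₂)^n = 3420 kPa.
W = (P₁V₁−P₂V₂)/(n−1) = (341×16.0−3420×3.12)/0.41 = -12700 J.
ΔU = nCvΔT = 1.40×34.6×(917−469) = 21700 J.
Q = ΔU + W = 9000 J.
State after step 1: P = 3420 kPa, V = 3.12 L, T = 917 K.
Step 2 — Isochoric: V stays 3.12 L; P/T = const ⇒ T₂ = 394 K, P₂ = 1470 kPa.
W = 0 (no volume change).
ΔU = nCvΔT = 1.40×34.6×(394−917) = -25400 J.
Q = ΔU = -25400 J.
Net over both steps: W = -12700 J, Q = -16300 J, ΔU = -3640 J.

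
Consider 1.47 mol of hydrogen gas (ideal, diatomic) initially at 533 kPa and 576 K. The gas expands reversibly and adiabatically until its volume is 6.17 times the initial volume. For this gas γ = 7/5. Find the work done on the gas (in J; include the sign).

-9100 J

V₁ = nRT₁/P₁ = 1.47×8.314×576/533 = 13.2 L.
Adiabatic: TV^(γ−1) = const ⇒ T₂ = 576×(0.162)^0.400 = 278 K; PV^γ = const ⇒ P₂ = 41.7 kPa.
ΔU = nCvΔT = 1.47×20.8×(278−576) = -9100 J.
Q = 0 for an adiabatic process, so W = −ΔU = 9100 J.
Work done on the gas = −W_by = -9100 J.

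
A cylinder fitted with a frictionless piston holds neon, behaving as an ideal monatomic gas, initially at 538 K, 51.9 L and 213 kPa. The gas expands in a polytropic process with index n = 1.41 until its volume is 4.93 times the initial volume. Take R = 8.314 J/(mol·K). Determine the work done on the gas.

n = P₁V₁/(RT₁) = 213×51.9/(8.314×538) = 2.47 mol.
Polytropic n=1.41: T₂ = T₁(V₁/V₂)^(n−1) = 538×(0.203)^0.41 = 280 K; P₂ = P₁(V₁/V₂)^n = 22.5 kPa.
W = (P₁V₁−P₂V₂)/(n−1) = (213×51.9−22.5×256)/0.41 = 12900 J.
Work done on the gas = −W_by = -12900 J.

-12900 J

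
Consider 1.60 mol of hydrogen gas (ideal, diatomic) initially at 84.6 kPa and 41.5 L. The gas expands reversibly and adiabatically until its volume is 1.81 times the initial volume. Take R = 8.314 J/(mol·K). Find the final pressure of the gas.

T₁ = P₁V₁/(nR) = 84.6×41.5/(1.60×8.314) = 264 K.
Adiabatic: TV^(γ−1) = const ⇒ T₂ = 264×(0.552)^0.400 = 208 K; PV^γ = const ⇒ P₂ = 36.9 kPa.

36.9 kPa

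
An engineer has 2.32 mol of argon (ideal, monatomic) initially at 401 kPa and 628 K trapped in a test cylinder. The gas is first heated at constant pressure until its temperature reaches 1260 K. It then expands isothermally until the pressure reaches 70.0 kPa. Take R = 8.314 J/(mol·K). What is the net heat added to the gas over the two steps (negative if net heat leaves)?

V₁ = nRT₁/P₁ = 2.32×8.314×628/401 = 30.2 L.
Step 1 — Isobaric: P stays 401 kPa; V/T = const ⇒ T₂ = 1260 K, V₂ = 60.6 L.
W = PΔV = 401×(60.6−30.2) kPa·L = 12200 J.
ΔU = nCvΔT = 2.32×12.5×(1260−628) = 18300 J.
Q = ΔU + W = nCpΔT = 30500 J.
State after step 1: P = 401 kPa, V = 60.6 L, T = 1260 K.
Step 2 — Isothermal: T stays 1260 K; PV = const ⇒ V₂ = 347 L, P₂ = 70.0 kPa.
ΔU = 0 (ideal gas, T constant).
W = nRT ln(V₂/V₁) = 2.32×8.314×1260×ln(5.73) = 42400 J.
Q = ΔU + W = 42400 J.
Net over both steps: W = 54600 J, Q = 72900 J, ΔU = 18300 J.

72900 J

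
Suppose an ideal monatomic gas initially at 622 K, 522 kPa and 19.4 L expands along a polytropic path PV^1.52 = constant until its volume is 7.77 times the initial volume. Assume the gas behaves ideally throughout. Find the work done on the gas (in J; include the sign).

n = P₁V₁/(RT₁) = 522×19.4/(8.314×622) = 1.96 mol.
Polytropic n=1.52: T₂ = T₁(V₁/V₂)^(n−1) = 622×(0.129)^0.52 = 214 K; P₂ = P₁(V₁/V₂)^n = 23.1 kPa.
W = (P₁V₁−P₂V₂)/(n−1) = (522×19.4−23.1×151)/0.52 = 12800 J.
Work done on the gas = −W_by = -12800 J.

-12800 J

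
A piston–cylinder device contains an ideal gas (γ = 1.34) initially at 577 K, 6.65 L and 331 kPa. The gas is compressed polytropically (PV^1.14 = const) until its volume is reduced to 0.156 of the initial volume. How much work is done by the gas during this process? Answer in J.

n = P₁V₁/(RT₁) = 331×6.65/(8.314×577) = 0.459 mol.
Polytropic n=1.14: T₂ = T₁(V₁/V₂)^(n−1) = 577×(6.41)^0.14 = 748 K; P₂ = P₁(V₁/V₂)^n = 2750 kPa.
W = (P₁V₁−P₂V₂)/(n−1) = (331×6.65−2750×1.04)/0.14 = -4670 J.

-4670 J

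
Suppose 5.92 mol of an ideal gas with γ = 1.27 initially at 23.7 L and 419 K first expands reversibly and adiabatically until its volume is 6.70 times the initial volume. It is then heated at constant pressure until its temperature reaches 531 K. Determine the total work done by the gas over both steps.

44500 J

P₁ = nRT₁/V₁ = 5.92×8.314×419/23.7 = 870 kPa.
Step 1 — Adiabatic: TV^(γ−1) = const ⇒ T₂ = 419×(0.149)^0.270 = 251 K; PV^γ = const ⇒ P₂ = 77.7 kPa.
ΔU = nCvΔT = 5.92×30.8×(251−419) = -30700 J.
Q = 0 for an adiabatic process, so W = −ΔU = 30700 J.
State after step 1: P = 77.7 kPa, V = 159 L, T = 251 K.
Step 2 — Isobaric: P stays 77.7 kPa; V/T = const ⇒ T₂ = 531 K, V₂ = 336 L.
W = PΔV = 77.7×(336−159) kPa·L = 13800 J.
ΔU = nCvΔT = 5.92×30.8×(531−251) = 51100 J.
Q = ΔU + W = nCpΔT = 64900 J.
Net over both steps: W = 44500 J, Q = 64900 J, ΔU = 20400 J.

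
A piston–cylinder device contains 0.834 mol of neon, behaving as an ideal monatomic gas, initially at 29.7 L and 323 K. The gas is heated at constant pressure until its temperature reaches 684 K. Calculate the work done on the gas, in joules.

P₁ = nRT₁/V₁ = 0.834×8.314×323/29.7 = 75.4 kPa.
Isobaric: P stays 75.4 kPa; V/T = const ⇒ T₂ = 684 K, V₂ = 62.9 L.
W = PΔV = 75.4×(62.9−29.7) kPa·L = 2500 J.
Work done on the gas = −W_by = -2500 J.

-2500 J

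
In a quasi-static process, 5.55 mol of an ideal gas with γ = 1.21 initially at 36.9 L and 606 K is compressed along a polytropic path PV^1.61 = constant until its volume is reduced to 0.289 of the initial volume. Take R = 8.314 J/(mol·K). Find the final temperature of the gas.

P₁ = nRT₁/V₁ = 5.55×8.314×606/36.9 = 758 kPa.
Polytropic n=1.61: T₂ = T₁(V₁/V₂)^(n−1) = 606×(3.46)^0.61 = 1290 K; P₂ = P₁(V₁/V₂)^n = 5590 kPa.

1290 K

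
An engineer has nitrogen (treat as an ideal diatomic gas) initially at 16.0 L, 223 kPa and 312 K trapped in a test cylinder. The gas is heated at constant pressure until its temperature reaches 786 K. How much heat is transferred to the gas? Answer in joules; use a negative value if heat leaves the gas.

n = P₁V₁/(RT₁) = 223×16.0/(8.314×312) = 1.38 mol.
Isobaric: P stays 223 kPa; V/T = const ⇒ T₂ = 786 K, V₂ = 40.3 L.
W = PΔV = 223×(40.3−16.0) kPa·L = 5420 J.
ΔU = nCvΔT = 1.38×20.8×(786−312) = 13600 J.
Q = ΔU + W = nCpΔT = 19000 J.

19000 J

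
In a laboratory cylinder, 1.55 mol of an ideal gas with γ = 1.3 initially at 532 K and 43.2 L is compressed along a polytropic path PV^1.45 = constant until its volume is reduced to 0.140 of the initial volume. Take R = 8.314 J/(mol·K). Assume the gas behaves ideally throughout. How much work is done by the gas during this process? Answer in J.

-21700 J

P₁ = nRT₁/V₁ = 1.55×8.314×532/43.2 = 159 kPa.
Polytropic n=1.45: T₂ = T₁(V₁/V₂)^(n−1) = 532×(7.14)^0.45 = 1290 K; P₂ = P₁(V₁/V₂)^n = 2750 kPa.
W = (P₁V₁−P₂V₂)/(n−1) = (159×43.2−2750×6.05)/0.45 = -21700 J.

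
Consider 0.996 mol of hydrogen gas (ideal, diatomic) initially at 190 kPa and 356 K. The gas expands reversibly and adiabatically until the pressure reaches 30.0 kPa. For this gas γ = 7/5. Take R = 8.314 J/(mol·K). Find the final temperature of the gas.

V₁ = nRT₁/P₁ = 0.996×8.314×356/190 = 15.5 L.
Adiabatic: T₂/T₁ = (P₂/P₁)^((γ−1)/γ) ⇒ T₂ = 356×(0.158)^0.286 = 210 K; V₂ = 58.0 L.

210 K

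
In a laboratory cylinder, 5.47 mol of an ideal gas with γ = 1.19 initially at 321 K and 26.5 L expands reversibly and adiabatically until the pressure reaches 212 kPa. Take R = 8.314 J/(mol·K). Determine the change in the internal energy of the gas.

-10900 J

P₁ = nRT₁/V₁ = 5.47×8.314×321/26.5 = 551 kPa.
Adiabatic: T₂/T₁ = (P₂/P₁)^((γ−1)/γ) ⇒ T₂ = 321×(0.385)^0.160 = 276 K; V₂ = 59.1 L.
For an ideal gas ΔU = nCvΔT with Cv = R/(γ−1) = 43.8 J/(mol·K).
ΔU = 5.47×43.8×(276−321) = -10900 J.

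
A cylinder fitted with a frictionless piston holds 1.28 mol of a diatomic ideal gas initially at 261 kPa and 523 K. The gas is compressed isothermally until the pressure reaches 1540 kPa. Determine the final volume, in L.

V₁ = nRT₁/P₁ = 1.28×8.314×523/261 = 21.3 L.
Isothermal: T stays 523 K; PV = const ⇒ V₂ = 3.61 L, P₂ = 1540 kPa.

3.61 L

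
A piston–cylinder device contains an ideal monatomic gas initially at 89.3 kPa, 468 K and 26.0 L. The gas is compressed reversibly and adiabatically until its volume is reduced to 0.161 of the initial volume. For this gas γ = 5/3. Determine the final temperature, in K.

1580 K

Adiabatic: TV^(γ−1) = const ⇒ T₂ = 468×(6.21)^0.667 = 1580 K; PV^γ = const ⇒ P₂ = 1870 kPa.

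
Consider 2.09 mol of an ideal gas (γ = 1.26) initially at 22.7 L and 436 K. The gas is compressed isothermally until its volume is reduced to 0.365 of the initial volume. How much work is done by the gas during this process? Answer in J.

P₁ = nRT₁/V₁ = 2.09×8.314×436/22.7 = 334 kPa.
Isothermal: T stays 436 K; PV = const ⇒ V₂ = 8.29 L, P₂ = 914 kPa.
W = nRT ln(V₂/V₁) = 2.09×8.314×436×ln(0.365) = -7640 J.

-7640 J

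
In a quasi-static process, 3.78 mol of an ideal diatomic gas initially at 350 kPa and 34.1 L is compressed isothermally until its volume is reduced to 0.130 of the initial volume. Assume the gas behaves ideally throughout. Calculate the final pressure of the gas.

2690 kPa

T₁ = P₁V₁/(nR) = 350×34.1/(3.78×8.314) = 380 K.
Isothermal: T stays 380 K; PV = const ⇒ V₂ = 4.43 L, P₂ = 2690 kPa.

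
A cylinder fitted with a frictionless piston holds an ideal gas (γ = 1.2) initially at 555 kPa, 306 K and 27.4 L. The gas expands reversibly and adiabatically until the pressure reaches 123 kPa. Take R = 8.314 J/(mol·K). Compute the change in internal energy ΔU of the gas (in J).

-16900 J

n = P₁V₁/(RT₁) = 555×27.4/(8.314×306) = 5.98 mol.
Adiabatic: T₂/T₁ = (P₂/P₁)^((γ−1)/γ) ⇒ T₂ = 306×(0.222)^0.167 = 238 K; V₂ = 96.2 L.
For an ideal gas ΔU = nCvΔT with Cv = R/(γ−1) = 41.6 J/(mol·K).
ΔU = 5.98×41.6×(238−306) = -16900 J.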